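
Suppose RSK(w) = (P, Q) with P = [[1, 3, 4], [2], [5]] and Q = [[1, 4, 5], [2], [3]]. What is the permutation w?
Reverse the RSK construction: for i from n down to 1, find the cell of Q containing i, remove the entry at that cell from P, and reverse-bump it up through P; the value ejected from row 1 is w(i).

Step i=5: Q has 5 at row 1, column 3; remove that cell from P, ejecting 4. So w(5) = 4. P is now [[1, 3], [2], [5]].
Step i=4: Q has 4 at row 1, column 2; remove that cell from P, ejecting 3. So w(4) = 3. P is now [[1], [2], [5]].
Step i=3: Q has 3 at row 3, column 1; remove 5 from row 3 of P and reverse-bump: 5 enters row 2 and ejects 2; 2 enters row 1 and ejects 1. So w(3) = 1. P is now [[2], [5]].
Step i=2: Q has 2 at row 2, column 1; remove 5 from row 2 of P and reverse-bump: 5 enters row 1 and ejects 2. So w(2) = 2. P is now [[5]].
Step i=1: Q has 1 at row 1, column 1; remove that cell from P, ejecting 5. So w(1) = 5. P is now [].

So w = 5 2 1 3 4.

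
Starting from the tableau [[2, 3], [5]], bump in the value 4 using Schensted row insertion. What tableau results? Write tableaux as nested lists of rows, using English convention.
[[2, 3, 4], [5]]

4 is larger than every entry of row 1, so it is appended to row 1. The new tableau is [[2, 3, 4], [5]].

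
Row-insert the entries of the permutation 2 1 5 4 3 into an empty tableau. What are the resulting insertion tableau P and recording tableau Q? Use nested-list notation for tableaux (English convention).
P = [[1, 3], [2, 4], [5]], Q = [[1, 3], [2, 4], [5]]

Insert each entry of the permutation into P by Schensted row insertion, recording in Q the position of each new cell.

Insert 2: appended to row 1. P = [[2]].
Insert 1: 1 bumps 2 from row 1; 2 starts row 2. P = [[1], [2]].
Insert 5: appended to row 1. P = [[1, 5], [2]].
Insert 4: 4 bumps 5 from row 1; 5 appends to row 2. P = [[1, 4], [2, 5]].
Insert 3: 3 bumps 4 from row 1; 4 bumps 5 from row 2; 5 starts row 3. P = [[1, 3], [2, 4], [5]].

So P = [[1, 3], [2, 4], [5]], Q = [[1, 3], [2, 4], [5]].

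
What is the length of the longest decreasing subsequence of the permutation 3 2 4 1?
3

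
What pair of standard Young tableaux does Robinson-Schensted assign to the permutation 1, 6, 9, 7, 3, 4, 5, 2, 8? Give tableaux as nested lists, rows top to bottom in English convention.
Insert each entry of the permutation into P by Schensted row insertion, recording in Q the position of each new cell.

Insert 1: appended to row 1. P = [[1]], Q = [[1]].
Insert 6: appended to row 1. P = [[1, 6]], Q = [[1, 2]].
Insert 9: appended to row 1. P = [[1, 6, 9]], Q = [[1, 2, 3]].
Insert 7: 7 bumps 9 from row 1; 9 starts row 2. P = [[1, 6, 7], [9]], Q = [[1, 2, 3], [4]].
Insert 3: 3 bumps 6 from row 1; 6 bumps 9 from row 2; 9 starts row 3. P = [[1, 3, 7], [6], [9]], Q = [[1, 2, 3], [4], [5]].
Insert 4: 4 bumps 7 from row 1; 7 appends to row 2. P = [[1, 3, 4], [6, 7], [9]], Q = [[1, 2, 3], [4, 6], [5]].
Insert 5: appended to row 1. P = [[1, 3, 4, 5], [6, 7], [9]], Q = [[1, 2, 3, 7], [4, 6], [5]].
Insert 2: 2 bumps 3 from row 1; 3 bumps 6 from row 2; 6 bumps 9 from row 3; 9 starts row 4. P = [[1, 2, 4, 5], [3, 7], [6], [9]], Q = [[1, 2, 3, 7], [4, 6], [5], [8]].
Insert 8: appended to row 1. P = [[1, 2, 4, 5, 8], [3, 7], [6], [9]], Q = [[1, 2, 3, 7, 9], [4, 6], [5], [8]].

So P = [[1, 2, 4, 5, 8], [3, 7], [6], [9]], Q = [[1, 2, 3, 7, 9], [4, 6], [5], [8]].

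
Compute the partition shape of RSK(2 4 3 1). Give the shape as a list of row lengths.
Row-insert each entry into an empty tableau.

After inserting 2: P = [[2]].
After inserting 4: P = [[2, 4]].
After inserting 3: P = [[2, 3], [4]].
After inserting 1: P = [[1, 3], [2], [4]].

The final insertion tableau P = [[1, 3], [2], [4]] has shape [2, 1, 1].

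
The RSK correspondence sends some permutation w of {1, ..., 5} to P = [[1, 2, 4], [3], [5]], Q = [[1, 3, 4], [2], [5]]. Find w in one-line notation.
Reverse the RSK construction: for i from n down to 1, find the cell of Q containing i, remove the entry at that cell from P, and reverse-bump it up through P; the value ejected from row 1 is w(i).

Step i=5: Q has 5 at row 3, column 1; remove 5 from row 3 of P and reverse-bump: 5 enters row 2 and ejects 3; 3 enters row 1 and ejects 2. So w(5) = 2. P is now [[1, 3, 4], [5]].
Step i=4: Q has 4 at row 1, column 3; remove that cell from P, ejecting 4. So w(4) = 4. P is now [[1, 3], [5]].
Step i=3: Q has 3 at row 1, column 2; remove that cell from P, ejecting 3. So w(3) = 3. P is now [[1], [5]].
Step i=2: Q has 2 at row 2, column 1; remove 5 from row 2 of P and reverse-bump: 5 enters row 1 and ejects 1. So w(2) = 1. P is now [[5]].
Step i=1: Q has 1 at row 1, column 1; remove that cell from P, ejecting 5. So w(1) = 5. P is now [].

So w = 5 1 3 4 2.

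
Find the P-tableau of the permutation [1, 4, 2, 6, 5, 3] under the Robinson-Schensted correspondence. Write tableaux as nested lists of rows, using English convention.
P = [[1, 2, 3], [4, 5], [6]]

Insert 1: appended to row 1. P = [[1]].
Insert 4: appended to row 1. P = [[1, 4]].
Insert 2: 2 bumps 4 from row 1; 4 starts row 2. P = [[1, 2], [4]].
Insert 6: appended to row 1. P = [[1, 2, 6], [4]].
Insert 5: 5 bumps 6 from row 1; 6 appends to row 2. P = [[1, 2, 5], [4, 6]].
Insert 3: 3 bumps 5 from row 1; 5 bumps 6 from row 2; 6 starts row 3. P = [[1, 2, 3], [4, 5], [6]].

So P = [[1, 2, 3], [4, 5], [6]].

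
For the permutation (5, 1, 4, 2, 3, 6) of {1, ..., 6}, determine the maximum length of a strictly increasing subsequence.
4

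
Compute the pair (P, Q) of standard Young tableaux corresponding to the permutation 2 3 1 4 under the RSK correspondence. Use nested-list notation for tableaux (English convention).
P = [[1, 3, 4], [2]], Q = [[1, 2, 4], [3]]

Insert each entry of the permutation into P by Schensted row insertion, recording in Q the position of each new cell.

Insert 2: appended to row 1. P = [[2]].
Insert 3: appended to row 1. P = [[2, 3]].
Insert 1: 1 bumps 2 from row 1; 2 starts row 2. P = [[1, 3], [2]].
Insert 4: appended to row 1. P = [[1, 3, 4], [2]].

So P = [[1, 3, 4], [2]], Q = [[1, 2, 4], [3]].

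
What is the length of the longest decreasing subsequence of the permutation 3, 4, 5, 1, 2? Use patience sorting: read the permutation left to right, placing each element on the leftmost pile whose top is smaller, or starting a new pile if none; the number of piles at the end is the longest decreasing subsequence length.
3: new pile. tops = [3]
4: onto pile 1 (replacing 3). tops = [4]
5: onto pile 1 (replacing 4). tops = [5]
1: new pile. tops = [5, 1]
2: onto pile 2 (replacing 1). tops = [5, 2]

2 piles, so the longest decreasing subsequence has length 2.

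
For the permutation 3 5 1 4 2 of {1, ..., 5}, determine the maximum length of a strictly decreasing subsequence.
3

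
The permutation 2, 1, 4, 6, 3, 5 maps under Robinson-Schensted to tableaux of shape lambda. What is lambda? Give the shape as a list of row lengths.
[3, 3]

Row-insert each entry into an empty tableau.

After inserting 2: P = [[2]].
After inserting 1: P = [[1], [2]].
After inserting 4: P = [[1, 4], [2]].
After inserting 6: P = [[1, 4, 6], [2]].
After inserting 3: P = [[1, 3, 6], [2, 4]].
After inserting 5: P = [[1, 3, 5], [2, 4, 6]].

The final insertion tableau P = [[1, 3, 5], [2, 4, 6]] has shape [3, 3].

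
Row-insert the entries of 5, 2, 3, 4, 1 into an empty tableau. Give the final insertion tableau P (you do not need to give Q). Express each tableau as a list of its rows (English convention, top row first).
P = [[1, 3, 4], [2], [5]]

Insert 5: appended to row 1. P = [[5]].
Insert 2: 2 bumps 5 from row 1; 5 starts row 2. P = [[2], [5]].
Insert 3: appended to row 1. P = [[2, 3], [5]].
Insert 4: appended to row 1. P = [[2, 3, 4], [5]].
Insert 1: 1 bumps 2 from row 1; 2 bumps 5 from row 2; 5 starts row 3. P = [[1, 3, 4], [2], [5]].

So P = [[1, 3, 4], [2], [5]].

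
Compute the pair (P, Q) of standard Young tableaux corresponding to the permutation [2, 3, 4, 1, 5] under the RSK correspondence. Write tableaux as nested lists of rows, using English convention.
Insert each entry of the permutation into P by Schensted row insertion, recording in Q the position of each new cell.

Insert 2: appended to row 1. P = [[2]].
Insert 3: appended to row 1. P = [[2, 3]].
Insert 4: appended to row 1. P = [[2, 3, 4]].
Insert 1: 1 bumps 2 from row 1; 2 starts row 2. P = [[1, 3, 4], [2]].
Insert 5: appended to row 1. P = [[1, 3, 4, 5], [2]].

So P = [[1, 3, 4, 5], [2]], Q = [[1, 2, 3, 5], [4]].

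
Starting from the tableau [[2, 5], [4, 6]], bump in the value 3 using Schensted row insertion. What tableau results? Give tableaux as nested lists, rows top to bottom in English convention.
In row 1, 3 replaces 5 (the leftmost entry greater than 3); 5 is bumped to row 2. In row 2, 5 replaces 6 (the leftmost entry greater than 5); 6 is bumped to row 3. 6 starts a new row 3. The new tableau is [[2, 3], [4, 5], [6]].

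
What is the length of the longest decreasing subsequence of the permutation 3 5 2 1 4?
3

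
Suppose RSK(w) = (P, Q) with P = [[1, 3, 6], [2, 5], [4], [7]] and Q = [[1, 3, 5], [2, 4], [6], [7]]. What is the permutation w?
Reverse the RSK construction: for i from n down to 1, find the cell of Q containing i, remove the entry at that cell from P, and reverse-bump it up through P; the value ejected from row 1 is w(i).

Step i=7: Q has 7 at row 4, column 1; remove 7 from row 4 of P and reverse-bump: 7 enters row 3 and ejects 4; 4 enters row 2 and ejects 2; 2 enters row 1 and ejects 1. So w(7) = 1. P is now [[2, 3, 6], [4, 5], [7]].
Step i=6: Q has 6 at row 3, column 1; remove 7 from row 3 of P and reverse-bump: 7 enters row 2 and ejects 5; 5 enters row 1 and ejects 3. So w(6) = 3. P is now [[2, 5, 6], [4, 7]].
Step i=5: Q has 5 at row 1, column 3; remove that cell from P, ejecting 6. So w(5) = 6. P is now [[2, 5], [4, 7]].
Step i=4: Q has 4 at row 2, column 2; remove 7 from row 2 of P and reverse-bump: 7 enters row 1 and ejects 5. So w(4) = 5. P is now [[2, 7], [4]].
Step i=3: Q has 3 at row 1, column 2; remove that cell from P, ejecting 7. So w(3) = 7. P is now [[2], [4]].
Step i=2: Q has 2 at row 2, column 1; remove 4 from row 2 of P and reverse-bump: 4 enters row 1 and ejects 2. So w(2) = 2. P is now [[4]].
Step i=1: Q has 1 at row 1, column 1; remove that cell from P, ejecting 4. So w(1) = 4. P is now [].

So w = 4 2 7 5 6 3 1.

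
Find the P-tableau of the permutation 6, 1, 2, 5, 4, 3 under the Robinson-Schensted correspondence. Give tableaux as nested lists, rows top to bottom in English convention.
After inserting 6: P = [[6]].
After inserting 1: P = [[1], [6]].
After inserting 2: P = [[1, 2], [6]].
After inserting 5: P = [[1, 2, 5], [6]].
After inserting 4: P = [[1, 2, 4], [5], [6]].
After inserting 3: P = [[1, 2, 3], [4], [5], [6]].

So P = [[1, 2, 3], [4], [5], [6]].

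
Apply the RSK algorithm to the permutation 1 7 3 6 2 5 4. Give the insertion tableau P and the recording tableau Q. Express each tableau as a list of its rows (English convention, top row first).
Insert each entry of the permutation into P by Schensted row insertion, recording in Q the position of each new cell.

Insert 1: appended to row 1. P = [[1]].
Insert 7: appended to row 1. P = [[1, 7]].
Insert 3: 3 bumps 7 from row 1; 7 starts row 2. P = [[1, 3], [7]].
Insert 6: appended to row 1. P = [[1, 3, 6], [7]].
Insert 2: 2 bumps 3 from row 1; 3 bumps 7 from row 2; 7 starts row 3. P = [[1, 2, 6], [3], [7]].
Insert 5: 5 bumps 6 from row 1; 6 appends to row 2. P = [[1, 2, 5], [3, 6], [7]].
Insert 4: 4 bumps 5 from row 1; 5 bumps 6 from row 2; 6 bumps 7 from row 3; 7 starts row 4. P = [[1, 2, 4], [3, 5], [6], [7]].

So P = [[1, 2, 4], [3, 5], [6], [7]], Q = [[1, 2, 4], [3, 6], [5], [7]].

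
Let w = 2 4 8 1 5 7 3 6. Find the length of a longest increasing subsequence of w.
4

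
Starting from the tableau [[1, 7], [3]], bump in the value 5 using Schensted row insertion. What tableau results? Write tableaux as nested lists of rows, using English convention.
[[1, 5], [3, 7]]

In row 1, 5 replaces 7 (the leftmost entry greater than 5); 7 is bumped to row 2. 7 is appended to row 2. The new tableau is [[1, 5], [3, 7]].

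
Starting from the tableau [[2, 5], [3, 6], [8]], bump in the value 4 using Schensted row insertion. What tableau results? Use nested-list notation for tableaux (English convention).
[[2, 4], [3, 5], [6], [8]]

In row 1, 4 replaces 5 (the leftmost entry greater than 4); 5 is bumped to row 2. In row 2, 5 replaces 6 (the leftmost entry greater than 5); 6 is bumped to row 3. In row 3, 6 replaces 8 (the leftmost entry greater than 6); 8 is bumped to row 4. 8 starts a new row 4. The new tableau is [[2, 4], [3, 5], [6], [8]].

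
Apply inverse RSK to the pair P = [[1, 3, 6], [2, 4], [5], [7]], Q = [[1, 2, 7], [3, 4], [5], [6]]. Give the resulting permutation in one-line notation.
2 7 1 5 4 3 6

Reverse the RSK construction: for i from n down to 1, find the cell of Q containing i, remove the entry at that cell from P, and reverse-bump it up through P; the value ejected from row 1 is w(i).

Step i=7: Q has 7 at row 1, column 3; remove that cell from P, ejecting 6. So w(7) = 6. P is now [[1, 3], [2, 4], [5], [7]].
Step i=6: Q has 6 at row 4, column 1; remove 7 from row 4 of P and reverse-bump: 7 enters row 3 and ejects 5; 5 enters row 2 and ejects 4; 4 enters row 1 and ejects 3. So w(6) = 3. P is now [[1, 4], [2, 5], [7]].
Step i=5: Q has 5 at row 3, column 1; remove 7 from row 3 of P and reverse-bump: 7 enters row 2 and ejects 5; 5 enters row 1 and ejects 4. So w(5) = 4. P is now [[1, 5], [2, 7]].
Step i=4: Q has 4 at row 2, column 2; remove 7 from row 2 of P and reverse-bump: 7 enters row 1 and ejects 5. So w(4) = 5. P is now [[1, 7], [2]].
Step i=3: Q has 3 at row 2, column 1; remove 2 from row 2 of P and reverse-bump: 2 enters row 1 and ejects 1. So w(3) = 1. P is now [[2, 7]].
Step i=2: Q has 2 at row 1, column 2; remove that cell from P, ejecting 7. So w(2) = 7. P is now [[2]].
Step i=1: Q has 1 at row 1, column 1; remove that cell from P, ejecting 2. So w(1) = 2. P is now [].

So w = 2 7 1 5 4 3 6.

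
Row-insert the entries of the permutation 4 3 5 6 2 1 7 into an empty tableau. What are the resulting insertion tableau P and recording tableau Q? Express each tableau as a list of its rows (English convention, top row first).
P = [[1, 5, 6, 7], [2], [3], [4]], Q = [[1, 3, 4, 7], [2], [5], [6]]

Insert each entry of the permutation into P by Schensted row insertion, recording in Q the position of each new cell.

Insert 4: appended to row 1. P = [[4]].
Insert 3: 3 bumps 4 from row 1; 4 starts row 2. P = [[3], [4]].
Insert 5: appended to row 1. P = [[3, 5], [4]].
Insert 6: appended to row 1. P = [[3, 5, 6], [4]].
Insert 2: 2 bumps 3 from row 1; 3 bumps 4 from row 2; 4 starts row 3. P = [[2, 5, 6], [3], [4]].
Insert 1: 1 bumps 2 from row 1; 2 bumps 3 from row 2; 3 bumps 4 from row 3; 4 starts row 4. P = [[1, 5, 6], [2], [3], [4]].
Insert 7: appended to row 1. P = [[1, 5, 6, 7], [2], [3], [4]].

So P = [[1, 5, 6, 7], [2], [3], [4]], Q = [[1, 3, 4, 7], [2], [5], [6]].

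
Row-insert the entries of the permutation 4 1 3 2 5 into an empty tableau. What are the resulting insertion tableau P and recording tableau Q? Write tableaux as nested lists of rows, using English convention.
Insert each entry of the permutation into P by Schensted row insertion, recording in Q the position of each new cell.

After inserting 4: P = [[4]].
After inserting 1: P = [[1], [4]].
After inserting 3: P = [[1, 3], [4]].
After inserting 2: P = [[1, 2], [3], [4]].
After inserting 5: P = [[1, 2, 5], [3], [4]].

So P = [[1, 2, 5], [3], [4]], Q = [[1, 3, 5], [2], [4]].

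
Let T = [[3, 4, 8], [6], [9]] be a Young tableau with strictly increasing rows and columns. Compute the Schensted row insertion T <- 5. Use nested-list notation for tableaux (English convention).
In row 1, 5 replaces 8 (the leftmost entry greater than 5); 8 is bumped to row 2. 8 is appended to row 2. The new tableau is [[3, 4, 5], [6, 8], [9]].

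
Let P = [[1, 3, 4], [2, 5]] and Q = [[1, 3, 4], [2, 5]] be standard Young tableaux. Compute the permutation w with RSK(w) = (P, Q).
Reverse the RSK construction: for i from n down to 1, find the cell of Q containing i, remove the entry at that cell from P, and reverse-bump it up through P; the value ejected from row 1 is w(i).

Step i=5: Q has 5 at row 2, column 2; remove 5 from row 2 of P and reverse-bump: 5 enters row 1 and ejects 4. So w(5) = 4. P is now [[1, 3, 5], [2]].
Step i=4: Q has 4 at row 1, column 3; remove that cell from P, ejecting 5. So w(4) = 5. P is now [[1, 3], [2]].
Step i=3: Q has 3 at row 1, column 2; remove that cell from P, ejecting 3. So w(3) = 3. P is now [[1], [2]].
Step i=2: Q has 2 at row 2, column 1; remove 2 from row 2 of P and reverse-bump: 2 enters row 1 and ejects 1. So w(2) = 1. P is now [[2]].
Step i=1: Q has 1 at row 1, column 1; remove that cell from P, ejecting 2. So w(1) = 2. P is now [].

So w = 2 1 3 5 4.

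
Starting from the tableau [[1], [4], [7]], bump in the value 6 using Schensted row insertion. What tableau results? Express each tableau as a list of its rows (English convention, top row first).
6 is larger than every entry of row 1, so it is appended to row 1. The new tableau is [[1, 6], [4], [7]].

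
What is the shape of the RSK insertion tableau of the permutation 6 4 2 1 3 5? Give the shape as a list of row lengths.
RSK row insertion gives P = [[1, 3, 5], [2], [4], [6]], which has shape [3, 1, 1, 1].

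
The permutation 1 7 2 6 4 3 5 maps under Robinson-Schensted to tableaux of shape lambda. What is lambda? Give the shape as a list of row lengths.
Row-insert each entry into an empty tableau.

After inserting 1: P = [[1]].
After inserting 7: P = [[1, 7]].
After inserting 2: P = [[1, 2], [7]].
After inserting 6: P = [[1, 2, 6], [7]].
After inserting 4: P = [[1, 2, 4], [6], [7]].
After inserting 3: P = [[1, 2, 3], [4], [6], [7]].
After inserting 5: P = [[1, 2, 3, 5], [4], [6], [7]].

The final insertion tableau P = [[1, 2, 3, 5], [4], [6], [7]] has shape [4, 1, 1, 1].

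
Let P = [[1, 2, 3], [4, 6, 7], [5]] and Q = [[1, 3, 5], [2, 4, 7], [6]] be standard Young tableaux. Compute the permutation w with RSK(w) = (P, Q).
Reverse RSK: for i = n, n-1, ..., 1, locate i in Q, remove the corresponding corner cell from P, and reverse-bump its entry up through P; the value ejected from row 1 is w(i).

So w = 5 1 6 4 7 2 3.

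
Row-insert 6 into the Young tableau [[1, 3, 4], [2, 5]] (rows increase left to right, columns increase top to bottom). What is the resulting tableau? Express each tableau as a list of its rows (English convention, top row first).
6 is larger than every entry of row 1, so it is appended to row 1. The new tableau is [[1, 3, 4, 6], [2, 5]].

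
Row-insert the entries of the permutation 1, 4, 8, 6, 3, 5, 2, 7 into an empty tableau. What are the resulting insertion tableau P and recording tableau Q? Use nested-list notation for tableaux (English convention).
P = [[1, 2, 5, 7], [3, 6], [4], [8]], Q = [[1, 2, 3, 8], [4, 6], [5], [7]]

Insert each entry of the permutation into P by Schensted row insertion, recording in Q the position of each new cell.

After inserting 1: P = [[1]].
After inserting 4: P = [[1, 4]].
After inserting 8: P = [[1, 4, 8]].
After inserting 6: P = [[1, 4, 6], [8]].
After inserting 3: P = [[1, 3, 6], [4], [8]].
After inserting 5: P = [[1, 3, 5], [4, 6], [8]].
After inserting 2: P = [[1, 2, 5], [3, 6], [4], [8]].
After inserting 7: P = [[1, 2, 5, 7], [3, 6], [4], [8]].

So P = [[1, 2, 5, 7], [3, 6], [4], [8]], Q = [[1, 2, 3, 8], [4, 6], [5], [7]].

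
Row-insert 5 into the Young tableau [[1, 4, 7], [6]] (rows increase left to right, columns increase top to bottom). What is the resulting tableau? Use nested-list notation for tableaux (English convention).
In row 1, 5 replaces 7 (the leftmost entry greater than 5); 7 is bumped to row 2. 7 is appended to row 2. The new tableau is [[1, 4, 5], [6, 7]].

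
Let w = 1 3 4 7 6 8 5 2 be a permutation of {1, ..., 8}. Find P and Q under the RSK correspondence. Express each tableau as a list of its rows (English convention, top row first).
Insert each entry of the permutation into P by Schensted row insertion, recording in Q the position of each new cell.

Insert 1: appended to row 1. P = [[1]].
Insert 3: appended to row 1. P = [[1, 3]].
Insert 4: appended to row 1. P = [[1, 3, 4]].
Insert 7: appended to row 1. P = [[1, 3, 4, 7]].
Insert 6: 6 bumps 7 from row 1; 7 starts row 2. P = [[1, 3, 4, 6], [7]].
Insert 8: appended to row 1. P = [[1, 3, 4, 6, 8], [7]].
Insert 5: 5 bumps 6 from row 1; 6 bumps 7 from row 2; 7 starts row 3. P = [[1, 3, 4, 5, 8], [6], [7]].
Insert 2: 2 bumps 3 from row 1; 3 bumps 6 from row 2; 6 bumps 7 from row 3; 7 starts row 4. P = [[1, 2, 4, 5, 8], [3], [6], [7]].

So P = [[1, 2, 4, 5, 8], [3], [6], [7]], Q = [[1, 2, 3, 4, 6], [5], [7], [8]].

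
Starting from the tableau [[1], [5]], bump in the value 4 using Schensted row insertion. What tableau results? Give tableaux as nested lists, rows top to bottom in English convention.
[[1, 4], [5]]

4 is larger than every entry of row 1, so it is appended to row 1. The new tableau is [[1, 4], [5]].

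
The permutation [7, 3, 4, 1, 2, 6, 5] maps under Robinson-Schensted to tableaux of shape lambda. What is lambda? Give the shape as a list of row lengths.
RSK row insertion gives P = [[1, 2, 5], [3, 4, 6], [7]], which has shape [3, 3, 1].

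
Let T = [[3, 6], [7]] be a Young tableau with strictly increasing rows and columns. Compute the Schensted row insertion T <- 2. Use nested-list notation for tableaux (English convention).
[[2, 6], [3], [7]]

In row 1, 2 replaces 3 (the leftmost entry greater than 2); 3 is bumped to row 2. In row 2, 3 replaces 7 (the leftmost entry greater than 3); 7 is bumped to row 3. 7 starts a new row 3. The new tableau is [[2, 6], [3], [7]].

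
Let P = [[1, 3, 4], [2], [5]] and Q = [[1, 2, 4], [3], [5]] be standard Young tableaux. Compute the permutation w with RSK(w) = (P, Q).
Reverse the RSK construction: for i from n down to 1, find the cell of Q containing i, remove the entry at that cell from P, and reverse-bump it up through P; the value ejected from row 1 is w(i).

Step i=5: Q has 5 at row 3, column 1; remove 5 from row 3 of P and reverse-bump: 5 enters row 2 and ejects 2; 2 enters row 1 and ejects 1. So w(5) = 1. P is now [[2, 3, 4], [5]].
Step i=4: Q has 4 at row 1, column 3; remove that cell from P, ejecting 4. So w(4) = 4. P is now [[2, 3], [5]].
Step i=3: Q has 3 at row 2, column 1; remove 5 from row 2 of P and reverse-bump: 5 enters row 1 and ejects 3. So w(3) = 3. P is now [[2, 5]].
Step i=2: Q has 2 at row 1, column 2; remove that cell from P, ejecting 5. So w(2) = 5. P is now [[2]].
Step i=1: Q has 1 at row 1, column 1; remove that cell from P, ejecting 2. So w(1) = 2. P is now [].

So w = 2 5 3 4 1.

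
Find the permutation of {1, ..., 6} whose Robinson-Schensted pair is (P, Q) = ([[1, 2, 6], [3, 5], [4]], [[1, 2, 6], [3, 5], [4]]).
4 5 3 1 2 6

Reverse the RSK construction: for i from n down to 1, find the cell of Q containing i, remove the entry at that cell from P, and reverse-bump it up through P; the value ejected from row 1 is w(i).

Step i=6: Q has 6 at row 1, column 3; remove that cell from P, ejecting 6. So w(6) = 6. P is now [[1, 2], [3, 5], [4]].
Step i=5: Q has 5 at row 2, column 2; remove 5 from row 2 of P and reverse-bump: 5 enters row 1 and ejects 2. So w(5) = 2. P is now [[1, 5], [3], [4]].
Step i=4: Q has 4 at row 3, column 1; remove 4 from row 3 of P and reverse-bump: 4 enters row 2 and ejects 3; 3 enters row 1 and ejects 1. So w(4) = 1. P is now [[3, 5], [4]].
Step i=3: Q has 3 at row 2, column 1; remove 4 from row 2 of P and reverse-bump: 4 enters row 1 and ejects 3. So w(3) = 3. P is now [[4, 5]].
Step i=2: Q has 2 at row 1, column 2; remove that cell from P, ejecting 5. So w(2) = 5. P is now [[4]].
Step i=1: Q has 1 at row 1, column 1; remove that cell from P, ejecting 4. So w(1) = 4. P is now [].

So w = 4 5 3 1 2 6.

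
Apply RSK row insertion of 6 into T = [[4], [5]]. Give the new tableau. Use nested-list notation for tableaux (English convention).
6 is larger than every entry of row 1, so it is appended to row 1. The new tableau is [[4, 6], [5]].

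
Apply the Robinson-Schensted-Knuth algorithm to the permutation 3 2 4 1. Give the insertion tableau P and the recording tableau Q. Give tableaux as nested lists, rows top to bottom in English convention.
P = [[1, 4], [2], [3]], Q = [[1, 3], [2], [4]]

Insert each entry of the permutation into P by Schensted row insertion, recording in Q the position of each new cell.

Insert 3: appended to row 1. P = [[3]].
Insert 2: 2 bumps 3 from row 1; 3 starts row 2. P = [[2], [3]].
Insert 4: appended to row 1. P = [[2, 4], [3]].
Insert 1: 1 bumps 2 from row 1; 2 bumps 3 from row 2; 3 starts row 3. P = [[1, 4], [2], [3]].

So P = [[1, 4], [2], [3]], Q = [[1, 3], [2], [4]].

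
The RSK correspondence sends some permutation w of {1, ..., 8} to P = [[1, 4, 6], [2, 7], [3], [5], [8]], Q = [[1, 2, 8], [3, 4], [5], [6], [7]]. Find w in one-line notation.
5 8 3 7 4 2 1 6

Reverse the RSK construction: for i from n down to 1, find the cell of Q containing i, remove the entry at that cell from P, and reverse-bump it up through P; the value ejected from row 1 is w(i).

Step i=8: Q has 8 at row 1, column 3; remove that cell from P, ejecting 6. So w(8) = 6. P is now [[1, 4], [2, 7], [3], [5], [8]].
Step i=7: Q has 7 at row 5, column 1; remove 8 from row 5 of P and reverse-bump: 8 enters row 4 and ejects 5; 5 enters row 3 and ejects 3; 3 enters row 2 and ejects 2; 2 enters row 1 and ejects 1. So w(7) = 1. P is now [[2, 4], [3, 7], [5], [8]].
Step i=6: Q has 6 at row 4, column 1; remove 8 from row 4 of P and reverse-bump: 8 enters row 3 and ejects 5; 5 enters row 2 and ejects 3; 3 enters row 1 and ejects 2. So w(6) = 2. P is now [[3, 4], [5, 7], [8]].
Step i=5: Q has 5 at row 3, column 1; remove 8 from row 3 of P and reverse-bump: 8 enters row 2 and ejects 7; 7 enters row 1 and ejects 4. So w(5) = 4. P is now [[3, 7], [5, 8]].
Step i=4: Q has 4 at row 2, column 2; remove 8 from row 2 of P and reverse-bump: 8 enters row 1 and ejects 7. So w(4) = 7. P is now [[3, 8], [5]].
Step i=3: Q has 3 at row 2, column 1; remove 5 from row 2 of P and reverse-bump: 5 enters row 1 and ejects 3. So w(3) = 3. P is now [[5, 8]].
Step i=2: Q has 2 at row 1, column 2; remove that cell from P, ejecting 8. So w(2) = 8. P is now [[5]].
Step i=1: Q has 1 at row 1, column 1; remove that cell from P, ejecting 5. So w(1) = 5. P is now [].

So w = 5 8 3 7 4 2 1 6.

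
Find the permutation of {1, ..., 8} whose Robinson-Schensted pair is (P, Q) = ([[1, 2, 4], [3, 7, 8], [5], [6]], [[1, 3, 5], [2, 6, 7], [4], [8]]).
Reverse the RSK construction: for i from n down to 1, find the cell of Q containing i, remove the entry at that cell from P, and reverse-bump it up through P; the value ejected from row 1 is w(i).

Step i=8: Q has 8 at row 4, column 1; remove 6 from row 4 of P and reverse-bump: 6 enters row 3 and ejects 5; 5 enters row 2 and ejects 3; 3 enters row 1 and ejects 2. So w(8) = 2. P is now [[1, 3, 4], [5, 7, 8], [6]].
Step i=7: Q has 7 at row 2, column 3; remove 8 from row 2 of P and reverse-bump: 8 enters row 1 and ejects 4. So w(7) = 4. P is now [[1, 3, 8], [5, 7], [6]].
Step i=6: Q has 6 at row 2, column 2; remove 7 from row 2 of P and reverse-bump: 7 enters row 1 and ejects 3. So w(6) = 3. P is now [[1, 7, 8], [5], [6]].
Step i=5: Q has 5 at row 1, column 3; remove that cell from P, ejecting 8. So w(5) = 8. P is now [[1, 7], [5], [6]].
Step i=4: Q has 4 at row 3, column 1; remove 6 from row 3 of P and reverse-bump: 6 enters row 2 and ejects 5; 5 enters row 1 and ejects 1. So w(4) = 1. P is now [[5, 7], [6]].
Step i=3: Q has 3 at row 1, column 2; remove that cell from P, ejecting 7. So w(3) = 7. P is now [[5], [6]].
Step i=2: Q has 2 at row 2, column 1; remove 6 from row 2 of P and reverse-bump: 6 enters row 1 and ejects 5. So w(2) = 5. P is now [[6]].
Step i=1: Q has 1 at row 1, column 1; remove that cell from P, ejecting 6. So w(1) = 6. P is now [].

So w = 6 5 7 1 8 3 4 2.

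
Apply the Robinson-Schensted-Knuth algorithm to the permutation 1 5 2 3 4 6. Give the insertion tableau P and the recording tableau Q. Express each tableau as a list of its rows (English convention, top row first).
P = [[1, 2, 3, 4, 6], [5]], Q = [[1, 2, 4, 5, 6], [3]]

Insert each entry of the permutation into P by Schensted row insertion, recording in Q the position of each new cell.

After inserting 1: P = [[1]].
After inserting 5: P = [[1, 5]].
After inserting 2: P = [[1, 2], [5]].
After inserting 3: P = [[1, 2, 3], [5]].
After inserting 4: P = [[1, 2, 3, 4], [5]].
After inserting 6: P = [[1, 2, 3, 4, 6], [5]].

So P = [[1, 2, 3, 4, 6], [5]], Q = [[1, 2, 4, 5, 6], [3]].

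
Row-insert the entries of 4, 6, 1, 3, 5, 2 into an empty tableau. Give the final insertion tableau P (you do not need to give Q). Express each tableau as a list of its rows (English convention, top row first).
P = [[1, 2, 5], [3, 6], [4]]

Insert 4: appended to row 1. P = [[4]].
Insert 6: appended to row 1. P = [[4, 6]].
Insert 1: 1 bumps 4 from row 1; 4 starts row 2. P = [[1, 6], [4]].
Insert 3: 3 bumps 6 from row 1; 6 appends to row 2. P = [[1, 3], [4, 6]].
Insert 5: appended to row 1. P = [[1, 3, 5], [4, 6]].
Insert 2: 2 bumps 3 from row 1; 3 bumps 4 from row 2; 4 starts row 3. P = [[1, 2, 5], [3, 6], [4]].

So P = [[1, 2, 5], [3, 6], [4]].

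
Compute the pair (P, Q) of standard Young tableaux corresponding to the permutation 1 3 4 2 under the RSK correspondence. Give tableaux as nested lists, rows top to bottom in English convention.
Insert each entry of the permutation into P by Schensted row insertion, recording in Q the position of each new cell.

After inserting 1: P = [[1]].
After inserting 3: P = [[1, 3]].
After inserting 4: P = [[1, 3, 4]].
After inserting 2: P = [[1, 2, 4], [3]].

So P = [[1, 2, 4], [3]], Q = [[1, 2, 3], [4]].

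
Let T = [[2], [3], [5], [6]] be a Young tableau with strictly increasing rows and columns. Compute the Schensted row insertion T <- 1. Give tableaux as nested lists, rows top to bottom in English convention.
[[1], [2], [3], [5], [6]]

In row 1, 1 replaces 2 (the leftmost entry greater than 1); 2 is bumped to row 2. In row 2, 2 replaces 3 (the leftmost entry greater than 2); 3 is bumped to row 3. In row 3, 3 replaces 5 (the leftmost entry greater than 3); 5 is bumped to row 4. In row 4, 5 replaces 6 (the leftmost entry greater than 5); 6 is bumped to row 5. 6 starts a new row 5. The new tableau is [[1], [2], [3], [5], [6]].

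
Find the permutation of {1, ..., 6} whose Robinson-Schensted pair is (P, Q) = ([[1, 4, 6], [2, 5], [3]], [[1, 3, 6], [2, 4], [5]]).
3 2 5 4 1 6

Reverse the RSK construction: for i from n down to 1, find the cell of Q containing i, remove the entry at that cell from P, and reverse-bump it up through P; the value ejected from row 1 is w(i).

Step i=6: Q has 6 at row 1, column 3; remove that cell from P, ejecting 6. So w(6) = 6. P is now [[1, 4], [2, 5], [3]].
Step i=5: Q has 5 at row 3, column 1; remove 3 from row 3 of P and reverse-bump: 3 enters row 2 and ejects 2; 2 enters row 1 and ejects 1. So w(5) = 1. P is now [[2, 4], [3, 5]].
Step i=4: Q has 4 at row 2, column 2; remove 5 from row 2 of P and reverse-bump: 5 enters row 1 and ejects 4. So w(4) = 4. P is now [[2, 5], [3]].
Step i=3: Q has 3 at row 1, column 2; remove that cell from P, ejecting 5. So w(3) = 5. P is now [[2], [3]].
Step i=2: Q has 2 at row 2, column 1; remove 3 from row 2 of P and reverse-bump: 3 enters row 1 and ejects 2. So w(2) = 2. P is now [[3]].
Step i=1: Q has 1 at row 1, column 1; remove that cell from P, ejecting 3. So w(1) = 3. P is now [].

So w = 3 2 5 4 1 6.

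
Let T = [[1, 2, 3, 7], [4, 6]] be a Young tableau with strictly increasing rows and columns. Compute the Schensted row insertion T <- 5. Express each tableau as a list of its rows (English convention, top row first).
In row 1, 5 replaces 7 (the leftmost entry greater than 5); 7 is bumped to row 2. 7 is appended to row 2. The new tableau is [[1, 2, 3, 5], [4, 6, 7]].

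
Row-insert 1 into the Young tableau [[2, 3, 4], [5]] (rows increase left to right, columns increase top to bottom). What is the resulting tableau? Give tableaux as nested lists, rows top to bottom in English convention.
[[1, 3, 4], [2], [5]]

In row 1, 1 replaces 2 (the leftmost entry greater than 1); 2 is bumped to row 2. In row 2, 2 replaces 5 (the leftmost entry greater than 2); 5 is bumped to row 3. 5 starts a new row 3. The new tableau is [[1, 3, 4], [2], [5]].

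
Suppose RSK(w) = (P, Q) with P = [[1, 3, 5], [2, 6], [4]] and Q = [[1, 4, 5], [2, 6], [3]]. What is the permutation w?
Reverse the RSK construction: for i from n down to 1, find the cell of Q containing i, remove the entry at that cell from P, and reverse-bump it up through P; the value ejected from row 1 is w(i).

Step i=6: Q has 6 at row 2, column 2; remove 6 from row 2 of P and reverse-bump: 6 enters row 1 and ejects 5. So w(6) = 5. P is now [[1, 3, 6], [2], [4]].
Step i=5: Q has 5 at row 1, column 3; remove that cell from P, ejecting 6. So w(5) = 6. P is now [[1, 3], [2], [4]].
Step i=4: Q has 4 at row 1, column 2; remove that cell from P, ejecting 3. So w(4) = 3. P is now [[1], [2], [4]].
Step i=3: Q has 3 at row 3, column 1; remove 4 from row 3 of P and reverse-bump: 4 enters row 2 and ejects 2; 2 enters row 1 and ejects 1. So w(3) = 1. P is now [[2], [4]].
Step i=2: Q has 2 at row 2, column 1; remove 4 from row 2 of P and reverse-bump: 4 enters row 1 and ejects 2. So w(2) = 2. P is now [[4]].
Step i=1: Q has 1 at row 1, column 1; remove that cell from P, ejecting 4. So w(1) = 4. P is now [].

So w = 4 2 1 3 6 5.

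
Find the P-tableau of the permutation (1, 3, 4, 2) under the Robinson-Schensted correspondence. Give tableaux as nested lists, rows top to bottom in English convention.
P = [[1, 2, 4], [3]]

Insert 1: appended to row 1. P = [[1]].
Insert 3: appended to row 1. P = [[1, 3]].
Insert 4: appended to row 1. P = [[1, 3, 4]].
Insert 2: 2 bumps 3 from row 1; 3 starts row 2. P = [[1, 2, 4], [3]].

So P = [[1, 2, 4], [3]].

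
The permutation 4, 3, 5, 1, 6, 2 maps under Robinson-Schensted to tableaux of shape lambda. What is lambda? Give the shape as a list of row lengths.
[3, 2, 1]

Row-insert each entry into an empty tableau.

After inserting 4: P = [[4]].
After inserting 3: P = [[3], [4]].
After inserting 5: P = [[3, 5], [4]].
After inserting 1: P = [[1, 5], [3], [4]].
After inserting 6: P = [[1, 5, 6], [3], [4]].
After inserting 2: P = [[1, 2, 6], [3, 5], [4]].

The final insertion tableau P = [[1, 2, 6], [3, 5], [4]] has shape [3, 2, 1].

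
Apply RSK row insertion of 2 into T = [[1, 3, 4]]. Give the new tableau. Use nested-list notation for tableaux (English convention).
In row 1, 2 replaces 3 (the leftmost entry greater than 2); 3 is bumped to row 2. 3 starts a new row 2. The new tableau is [[1, 2, 4], [3]].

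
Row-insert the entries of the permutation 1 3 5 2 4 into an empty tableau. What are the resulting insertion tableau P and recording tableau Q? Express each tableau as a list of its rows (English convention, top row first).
P = [[1, 2, 4], [3, 5]], Q = [[1, 2, 3], [4, 5]]

Insert each entry of the permutation into P by Schensted row insertion, recording in Q the position of each new cell.

Insert 1: appended to row 1. P = [[1]].
Insert 3: appended to row 1. P = [[1, 3]].
Insert 5: appended to row 1. P = [[1, 3, 5]].
Insert 2: 2 bumps 3 from row 1; 3 starts row 2. P = [[1, 2, 5], [3]].
Insert 4: 4 bumps 5 from row 1; 5 appends to row 2. P = [[1, 2, 4], [3, 5]].

So P = [[1, 2, 4], [3, 5]], Q = [[1, 2, 3], [4, 5]].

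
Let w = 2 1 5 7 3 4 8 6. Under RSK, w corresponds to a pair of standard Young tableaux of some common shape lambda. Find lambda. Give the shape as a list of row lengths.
[4, 4]

Row-insert each entry into an empty tableau.

After inserting 2: P = [[2]].
After inserting 1: P = [[1], [2]].
After inserting 5: P = [[1, 5], [2]].
After inserting 7: P = [[1, 5, 7], [2]].
After inserting 3: P = [[1, 3, 7], [2, 5]].
After inserting 4: P = [[1, 3, 4], [2, 5, 7]].
After inserting 8: P = [[1, 3, 4, 8], [2, 5, 7]].
After inserting 6: P = [[1, 3, 4, 6], [2, 5, 7, 8]].

The final insertion tableau P = [[1, 3, 4, 6], [2, 5, 7, 8]] has shape [4, 4].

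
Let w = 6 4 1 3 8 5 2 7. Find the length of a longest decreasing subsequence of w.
4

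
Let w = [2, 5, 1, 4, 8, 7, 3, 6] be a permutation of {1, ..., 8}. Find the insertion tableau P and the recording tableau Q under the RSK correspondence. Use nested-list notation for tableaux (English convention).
Insert each entry of the permutation into P by Schensted row insertion, recording in Q the position of each new cell.

Insert 2: appended to row 1. P = [[2]].
Insert 5: appended to row 1. P = [[2, 5]].
Insert 1: 1 bumps 2 from row 1; 2 starts row 2. P = [[1, 5], [2]].
Insert 4: 4 bumps 5 from row 1; 5 appends to row 2. P = [[1, 4], [2, 5]].
Insert 8: appended to row 1. P = [[1, 4, 8], [2, 5]].
Insert 7: 7 bumps 8 from row 1; 8 appends to row 2. P = [[1, 4, 7], [2, 5, 8]].
Insert 3: 3 bumps 4 from row 1; 4 bumps 5 from row 2; 5 starts row 3. P = [[1, 3, 7], [2, 4, 8], [5]].
Insert 6: 6 bumps 7 from row 1; 7 bumps 8 from row 2; 8 appends to row 3. P = [[1, 3, 6], [2, 4, 7], [5, 8]].

So P = [[1, 3, 6], [2, 4, 7], [5, 8]], Q = [[1, 2, 5], [3, 4, 6], [7, 8]].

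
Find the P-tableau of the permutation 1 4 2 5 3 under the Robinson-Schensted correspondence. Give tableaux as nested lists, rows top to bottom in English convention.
After inserting 1: P = [[1]].
After inserting 4: P = [[1, 4]].
After inserting 2: P = [[1, 2], [4]].
After inserting 5: P = [[1, 2, 5], [4]].
After inserting 3: P = [[1, 2, 3], [4, 5]].

So P = [[1, 2, 3], [4, 5]].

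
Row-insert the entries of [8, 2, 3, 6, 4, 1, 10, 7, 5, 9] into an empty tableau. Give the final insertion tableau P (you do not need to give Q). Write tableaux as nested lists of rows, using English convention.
P = [[1, 3, 4, 5, 9], [2, 7], [6, 10], [8]]

Insert 8: appended to row 1. P = [[8]].
Insert 2: 2 bumps 8 from row 1; 8 starts row 2. P = [[2], [8]].
Insert 3: appended to row 1. P = [[2, 3], [8]].
Insert 6: appended to row 1. P = [[2, 3, 6], [8]].
Insert 4: 4 bumps 6 from row 1; 6 bumps 8 from row 2; 8 starts row 3. P = [[2, 3, 4], [6], [8]].
Insert 1: 1 bumps 2 from row 1; 2 bumps 6 from row 2; 6 bumps 8 from row 3; 8 starts row 4. P = [[1, 3, 4], [2], [6], [8]].
Insert 10: appended to row 1. P = [[1, 3, 4, 10], [2], [6], [8]].
Insert 7: 7 bumps 10 from row 1; 10 appends to row 2. P = [[1, 3, 4, 7], [2, 10], [6], [8]].
Insert 5: 5 bumps 7 from row 1; 7 bumps 10 from row 2; 10 appends to row 3. P = [[1, 3, 4, 5], [2, 7], [6, 10], [8]].
Insert 9: appended to row 1. P = [[1, 3, 4, 5, 9], [2, 7], [6, 10], [8]].

So P = [[1, 3, 4, 5, 9], [2, 7], [6, 10], [8]].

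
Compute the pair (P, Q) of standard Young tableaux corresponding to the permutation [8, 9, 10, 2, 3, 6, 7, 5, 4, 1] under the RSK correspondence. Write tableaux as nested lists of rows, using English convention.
P = [[1, 3, 4, 7], [2, 9, 10], [5], [6], [8]], Q = [[1, 2, 3, 7], [4, 5, 6], [8], [9], [10]]

Insert each entry of the permutation into P by Schensted row insertion, recording in Q the position of each new cell.

Insert 8: appended to row 1. P = [[8]].
Insert 9: appended to row 1. P = [[8, 9]].
Insert 10: appended to row 1. P = [[8, 9, 10]].
Insert 2: 2 bumps 8 from row 1; 8 starts row 2. P = [[2, 9, 10], [8]].
Insert 3: 3 bumps 9 from row 1; 9 appends to row 2. P = [[2, 3, 10], [8, 9]].
Insert 6: 6 bumps 10 from row 1; 10 appends to row 2. P = [[2, 3, 6], [8, 9, 10]].
Insert 7: appended to row 1. P = [[2, 3, 6, 7], [8, 9, 10]].
Insert 5: 5 bumps 6 from row 1; 6 bumps 8 from row 2; 8 starts row 3. P = [[2, 3, 5, 7], [6, 9, 10], [8]].
Insert 4: 4 bumps 5 from row 1; 5 bumps 6 from row 2; 6 bumps 8 from row 3; 8 starts row 4. P = [[2, 3, 4, 7], [5, 9, 10], [6], [8]].
Insert 1: 1 bumps 2 from row 1; 2 bumps 5 from row 2; 5 bumps 6 from row 3; 6 bumps 8 from row 4; 8 starts row 5. P = [[1, 3, 4, 7], [2, 9, 10], [5], [6], [8]].

So P = [[1, 3, 4, 7], [2, 9, 10], [5], [6], [8]], Q = [[1, 2, 3, 7], [4, 5, 6], [8], [9], [10]].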